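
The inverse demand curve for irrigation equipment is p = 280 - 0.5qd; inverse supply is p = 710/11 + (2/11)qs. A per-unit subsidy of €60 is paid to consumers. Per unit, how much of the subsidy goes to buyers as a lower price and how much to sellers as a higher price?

Buyers gain €44 per unit; sellers gain €16 per unit

Pre-subsidy: 280 - 0.5q = 710/11 + (2/11)q gives q* = 316 and p* = 122.
With the rebate, buyers effectively pay pb = ps − 60, where ps is the price sellers receive.
On the curves, pb = 280 - 0.5q and ps = 710/11 + (2/11)q; the wedge ps − pb = 60 gives 710/11 + (2/11)q − (280 - 0.5q) = 60, so q' = 404.
Then pb = 280 − 0.5·404 = 78 and ps = 710/11 + (2/11)·404 = 138.
Buyers' price falls by p* − pb = 122 − 78 = 44; sellers' price rises by ps − p* = 138 − 122 = 16.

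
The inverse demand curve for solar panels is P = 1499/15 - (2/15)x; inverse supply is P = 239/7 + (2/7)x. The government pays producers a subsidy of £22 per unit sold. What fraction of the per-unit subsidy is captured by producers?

Producer share = 15/22

Pre-subsidy: 1499/15 - (2/15)x = 239/7 + (2/7)x gives x* = 157 and P* = 79.
With the subsidy, sellers receive Ps = Pb + 22 for each unit, where Pb is the price buyers pay.
On the curves, Pb = 1499/15 - (2/15)x and Ps = 239/7 + (2/7)x; the wedge Ps − Pb = 22 gives 239/7 + (2/7)x − (1499/15 - (2/15)x) = 22, so x' = 209.5.
Then Pb = 1499/15 − (2/15)·209.5 = 72 and Ps = 239/7 + (2/7)·209.5 = 94.
Buyers' price falls by P* − Pb = 79 − 72 = 7; sellers' price rises by Ps − P* = 94 − 79 = 15.
So producers capture 15/22 = 15/22 of each unit of subsidy.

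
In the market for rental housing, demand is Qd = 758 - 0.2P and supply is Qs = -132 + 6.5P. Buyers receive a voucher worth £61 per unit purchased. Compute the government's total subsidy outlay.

Government cost = 3037739/67

Pre-subsidy: 758 - 0.2P = -132 + 6.5P gives P* = 8900/67, Q* = 49006/67.
With the rebate, buyers effectively pay Pb = Ps − 61, where Ps is the price sellers receive.
Demand in terms of Ps becomes Qd = 758 − 0.2(Ps − 61) = 770.2 - 0.2Ps. Setting this equal to supply: 770.2 - 0.2Ps = -132 + 6.5Ps, so Ps = 9022/67.
Buyers pay Pb = 9022/67 − 61 = 4935/67; Q' = -132 + 6.5·(9022/67) = 49799/67.
Government outlay = subsidy × quantity = 61 × 49799/67 = 3037739/67.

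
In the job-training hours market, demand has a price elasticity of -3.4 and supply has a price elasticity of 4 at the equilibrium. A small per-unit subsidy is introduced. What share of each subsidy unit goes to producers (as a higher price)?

Producer share = 17/37

For a small subsidy around the equilibrium, the benefit split depends on the relative slopes, which at a point are proportional to the elasticities.
Buyer share = εs/(εs + |εd|) = 4/(4 + 3.4) = 20/37; seller share = |εd|/(εs + |εd|) = 17/37.
So producers capture 17/37 of the subsidy.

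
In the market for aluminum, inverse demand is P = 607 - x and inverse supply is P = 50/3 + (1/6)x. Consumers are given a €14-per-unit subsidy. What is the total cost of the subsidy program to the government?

Government cost = €7252

Pre-subsidy: 607 - x = 50/3 + (1/6)x gives x* = 506 and P* = 101.
With the rebate, buyers effectively pay Pb = Ps − 14, where Ps is the price sellers receive.
On the curves, Pb = 607 - x and Ps = 50/3 + (1/6)x; the wedge Ps − Pb = 14 gives 50/3 + (1/6)x − (607 - x) = 14, so x' = 518.
Then Pb = 607 − 1·518 = 89 and Ps = 50/3 + (1/6)·518 = 103.
Government outlay = subsidy × quantity = 14 × 518 = 7252.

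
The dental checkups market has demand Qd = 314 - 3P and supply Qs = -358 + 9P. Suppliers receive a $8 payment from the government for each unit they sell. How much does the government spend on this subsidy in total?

Pre-subsidy: 314 - 3P = -358 + 9P gives P* = 56, Q* = 146.
With the subsidy, sellers receive Ps = Pb + 8 for each unit, where Pb is the price buyers pay.
Supply in terms of Pb becomes Qs = -358 + 9(Pb + 8) = -286 + 9Pb. Setting this equal to demand: 314 - 3Pb = -286 + 9Pb, so Pb = 50.
Sellers receive Ps = 50 + 8 = 58; Q' = 314 − 3·50 = 164.
Government outlay = subsidy × quantity = 8 × 164 = 1312.

Government cost = $1312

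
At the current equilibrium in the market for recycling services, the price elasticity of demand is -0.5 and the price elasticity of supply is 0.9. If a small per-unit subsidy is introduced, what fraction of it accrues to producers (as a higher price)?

For a small subsidy around the equilibrium, the benefit split depends on the relative slopes, which at a point are proportional to the elasticities.
Buyer share = εs/(εs + |εd|) = 0.9/(0.9 + 0.5) = 9/14; seller share = |εd|/(εs + |εd|) = 5/14.
So producers capture 5/14 of the subsidy.

Producer share = 5/14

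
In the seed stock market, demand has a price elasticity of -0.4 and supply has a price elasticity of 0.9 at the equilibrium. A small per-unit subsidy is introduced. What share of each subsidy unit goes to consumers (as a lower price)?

For a small subsidy around the equilibrium, the benefit split depends on the relative slopes, which at a point are proportional to the elasticities.
Buyer share = εs/(εs + |εd|) = 0.9/(0.9 + 0.4) = 9/13; seller share = |εd|/(εs + |εd|) = 4/13.

Consumer share = 9/13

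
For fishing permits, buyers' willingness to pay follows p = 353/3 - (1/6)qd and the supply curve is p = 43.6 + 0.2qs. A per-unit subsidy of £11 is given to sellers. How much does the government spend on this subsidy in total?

Pre-subsidy: 353/3 - (1/6)q = 43.6 + 0.2q gives q* = 202 and p* = 84.
With the subsidy, sellers receive ps = pb + 11 for each unit, where pb is the price buyers pay.
On the curves, pb = 353/3 - (1/6)q and ps = 43.6 + 0.2q; the wedge ps − pb = 11 gives 43.6 + 0.2q − (353/3 - (1/6)q) = 11, so q' = 232.
Then pb = 353/3 − (1/6)·232 = 79 and ps = 43.6 + 0.2·232 = 90.
Government outlay = subsidy × quantity = 11 × 232 = 2552.

Government cost = £2552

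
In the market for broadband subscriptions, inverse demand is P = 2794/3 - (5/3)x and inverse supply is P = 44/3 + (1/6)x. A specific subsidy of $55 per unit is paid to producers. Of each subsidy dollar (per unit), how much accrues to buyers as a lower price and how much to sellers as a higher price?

Pre-subsidy: 2794/3 - (5/3)x = 44/3 + (1/6)x gives x* = 500 and P* = 98.
With the subsidy, sellers receive Ps = Pb + 55 for each unit, where Pb is the price buyers pay.
On the curves, Pb = 2794/3 - (5/3)x and Ps = 44/3 + (1/6)x; the wedge Ps − Pb = 55 gives 44/3 + (1/6)x − (2794/3 - (5/3)x) = 55, so x' = 530.
Then Pb = 2794/3 − (5/3)·530 = 48 and Ps = 44/3 + (1/6)·530 = 103.
Buyers' price falls by P* − Pb = 98 − 48 = 50; sellers' price rises by Ps − P* = 103 − 98 = 5.

Buyers gain $50 per unit; sellers gain $5 per unit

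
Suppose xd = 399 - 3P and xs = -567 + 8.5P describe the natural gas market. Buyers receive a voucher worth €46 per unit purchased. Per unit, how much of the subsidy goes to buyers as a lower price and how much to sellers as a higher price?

Pre-subsidy: 399 - 3P = -567 + 8.5P gives P* = 84, x* = 147.
With the rebate, buyers effectively pay Pb = Ps − 46, where Ps is the price sellers receive.
Demand in terms of Ps becomes xd = 399 − 3(Ps − 46) = 537 - 3Ps. Setting this equal to supply: 537 - 3Ps = -567 + 8.5Ps, so Ps = 96.
Buyers pay Pb = 96 − 46 = 50; x' = -567 + 8.5·96 = 249.
Buyers' price falls by P* − Pb = 84 − 50 = 34; sellers' price rises by Ps − P* = 96 − 84 = 12.

Buyers gain €34 per unit; sellers gain €12 per unit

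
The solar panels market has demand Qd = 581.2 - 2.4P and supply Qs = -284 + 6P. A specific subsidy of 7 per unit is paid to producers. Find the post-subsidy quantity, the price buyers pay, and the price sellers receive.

Q' = 346; buyers pay 98; sellers receive 105

Pre-subsidy: 581.2 - 2.4P = -284 + 6P gives P* = 103, Q* = 334.
With the subsidy, sellers receive Ps = Pb + 7 for each unit, where Pb is the price buyers pay.
Supply in terms of Pb becomes Qs = -284 + 6(Pb + 7) = -242 + 6Pb. Setting this equal to demand: 581.2 - 2.4Pb = -242 + 6Pb, so Pb = 98.
Sellers receive Ps = 98 + 7 = 105; Q' = 581.2 − 2.4·98 = 346.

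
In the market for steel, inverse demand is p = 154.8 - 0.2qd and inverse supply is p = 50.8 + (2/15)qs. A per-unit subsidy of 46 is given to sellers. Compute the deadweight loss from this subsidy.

Pre-subsidy: 154.8 - 0.2q = 50.8 + (2/15)q gives q* = 312 and p* = 92.4.
With the subsidy, sellers receive ps = pb + 46 for each unit, where pb is the price buyers pay.
On the curves, pb = 154.8 - 0.2q and ps = 50.8 + (2/15)q; the wedge ps − pb = 46 gives 50.8 + (2/15)q − (154.8 - 0.2q) = 46, so q' = 450.
Then pb = 154.8 − 0.2·450 = 64.8 and ps = 50.8 + (2/15)·450 = 110.8.
The subsidy expands output by 450 − 312 = 138 past the efficient level; on those units the gap between marginal cost and willingness to pay runs from 0 up to 46.
DWL = ½ × 46 × 138 = 3174.

Deadweight loss = 3174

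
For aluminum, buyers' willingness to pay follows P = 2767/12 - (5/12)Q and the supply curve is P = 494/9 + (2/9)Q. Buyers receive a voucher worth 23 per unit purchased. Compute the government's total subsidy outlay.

Pre-subsidy: 2767/12 - (5/12)Q = 494/9 + (2/9)Q gives Q* = 275 and P* = 116.
With the rebate, buyers effectively pay Pb = Ps − 23, where Ps is the price sellers receive.
On the curves, Pb = 2767/12 - (5/12)Q and Ps = 494/9 + (2/9)Q; the wedge Ps − Pb = 23 gives 494/9 + (2/9)Q − (2767/12 - (5/12)Q) = 23, so Q' = 311.
Then Pb = 2767/12 − (5/12)·311 = 101 and Ps = 494/9 + (2/9)·311 = 124.
Government outlay = subsidy × quantity = 23 × 311 = 7153.

Government cost = 7153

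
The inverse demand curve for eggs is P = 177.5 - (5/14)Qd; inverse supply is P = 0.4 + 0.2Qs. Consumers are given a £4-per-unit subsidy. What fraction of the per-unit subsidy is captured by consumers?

Consumer share = 25/39

Pre-subsidy: 177.5 - (5/14)Q = 0.4 + 0.2Q gives Q* = 12397/39 and P* = 2495/39.
With the rebate, buyers effectively pay Pb = Ps − 4, where Ps is the price sellers receive.
On the curves, Pb = 177.5 - (5/14)Q and Ps = 0.4 + 0.2Q; the wedge Ps − Pb = 4 gives 0.4 + 0.2Q − (177.5 - (5/14)Q) = 4, so Q' = 12677/39.
Then Pb = 177.5 − (5/14)·(12677/39) = 2395/39 and Ps = 0.4 + 0.2·(12677/39) = 2551/39.
Buyers' price falls by P* − Pb = 2495/39 − 2395/39 = 100/39; sellers' price rises by Ps − P* = 2551/39 − 2495/39 = 56/39.
So consumers capture (100/39)/4 = 25/39 of each unit of subsidy.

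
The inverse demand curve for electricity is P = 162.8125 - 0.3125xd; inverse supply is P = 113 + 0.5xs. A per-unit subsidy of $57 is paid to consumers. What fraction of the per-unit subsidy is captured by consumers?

Consumer share = 5/13

Pre-subsidy: 162.8125 - 0.3125x = 113 + 0.5x gives x* = 797/13 and P* = 3735/26.
With the rebate, buyers effectively pay Pb = Ps − 57, where Ps is the price sellers receive.
On the curves, Pb = 162.8125 - 0.3125x and Ps = 113 + 0.5x; the wedge Ps − Pb = 57 gives 113 + 0.5x − (162.8125 - 0.3125x) = 57, so x' = 1709/13.
Then Pb = 162.8125 − 0.3125·(1709/13) = 3165/26 and Ps = 113 + 0.5·(1709/13) = 4647/26.
Buyers' price falls by P* − Pb = 3735/26 − 3165/26 = 285/13; sellers' price rises by Ps − P* = 4647/26 − 3735/26 = 456/13.
So consumers capture (285/13)/57 = 5/13 of each unit of subsidy.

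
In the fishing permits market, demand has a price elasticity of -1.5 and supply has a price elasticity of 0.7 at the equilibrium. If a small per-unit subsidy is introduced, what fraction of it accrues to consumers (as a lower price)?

Consumer share = 7/22

For a small subsidy around the equilibrium, the benefit split depends on the relative slopes, which at a point are proportional to the elasticities.
Buyer share = εs/(εs + |εd|) = 0.7/(0.7 + 1.5) = 7/22; seller share = |εd|/(εs + |εd|) = 15/22.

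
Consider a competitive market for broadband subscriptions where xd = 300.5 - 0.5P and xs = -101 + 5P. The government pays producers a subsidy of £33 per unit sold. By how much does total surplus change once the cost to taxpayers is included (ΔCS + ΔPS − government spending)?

Net change in total surplus = -£247.5

Pre-subsidy: 300.5 - 0.5P = -101 + 5P gives P* = 73, x* = 264.
With the subsidy, sellers receive Ps = Pb + 33 for each unit, where Pb is the price buyers pay.
Supply in terms of Pb becomes xs = -101 + 5(Pb + 33) = 64 + 5Pb. Setting this equal to demand: 300.5 - 0.5Pb = 64 + 5Pb, so Pb = 43.
Sellers receive Ps = 43 + 33 = 76; x' = 300.5 − 0.5·43 = 279.
ΔCS = ½(264 + 279)(73 − 43) = 8145; ΔPS = ½(264 + 279)(76 − 73) = 814.5.
Government spending = 33 × 279 = 9207.
Net change = 8145 + 814.5 − 9207 = -247.5. The loss equals the DWL triangle ½·33·15.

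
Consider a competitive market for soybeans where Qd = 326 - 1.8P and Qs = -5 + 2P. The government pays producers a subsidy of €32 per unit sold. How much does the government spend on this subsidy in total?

Pre-subsidy: 326 - 1.8P = -5 + 2P gives P* = 1655/19, Q* = 3215/19.
With the subsidy, sellers receive Ps = Pb + 32 for each unit, where Pb is the price buyers pay.
Supply in terms of Pb becomes Qs = -5 + 2(Pb + 32) = 59 + 2Pb. Setting this equal to demand: 326 - 1.8Pb = 59 + 2Pb, so Pb = 1335/19.
Sellers receive Ps = 1335/19 + 32 = 1943/19; Q' = 326 − 1.8·(1335/19) = 3791/19.
Government outlay = subsidy × quantity = 32 × 3791/19 = 121312/19.

Government cost = 121312/19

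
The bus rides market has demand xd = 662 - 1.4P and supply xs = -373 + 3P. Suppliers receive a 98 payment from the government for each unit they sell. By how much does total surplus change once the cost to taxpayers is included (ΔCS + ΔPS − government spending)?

Pre-subsidy: 662 - 1.4P = -373 + 3P gives P* = 5175/22, x* = 7319/22.
With the subsidy, sellers receive Ps = Pb + 98 for each unit, where Pb is the price buyers pay.
Supply in terms of Pb becomes xs = -373 + 3(Pb + 98) = -79 + 3Pb. Setting this equal to demand: 662 - 1.4Pb = -79 + 3Pb, so Pb = 3705/22.
Sellers receive Ps = 3705/22 + 98 = 5861/22; x' = 662 − 1.4·(3705/22) = 9377/22.
ΔCS = ½(7319/22 + 9377/22)(5175/22 − 3705/22) = 3067890/121; ΔPS = ½(7319/22 + 9377/22)(5861/22 − 5175/22) = 1431682/121.
Government spending = 98 × 9377/22 = 459473/11.
Net change = 3067890/121 + 1431682/121 − 459473/11 = -50421/11. The loss equals the DWL triangle ½·98·1029/11.

Net change in total surplus = -50421/11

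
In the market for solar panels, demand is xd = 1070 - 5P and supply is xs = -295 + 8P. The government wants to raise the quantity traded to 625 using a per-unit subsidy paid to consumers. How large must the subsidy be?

Required subsidy s = 26 per unit

At x = 625, invert demand for the buyer price: Pb = (1070 − 625)/5 = 89; invert supply for the seller price: Ps = (625 − (-295))/8 = 115.
The subsidy must fill the gap: s = Ps − Pb = 115 − 89 = 26.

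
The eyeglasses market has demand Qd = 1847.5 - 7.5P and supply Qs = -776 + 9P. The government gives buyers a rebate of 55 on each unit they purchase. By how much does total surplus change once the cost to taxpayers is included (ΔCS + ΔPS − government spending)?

Net change in total surplus = -6187.5

Pre-subsidy: 1847.5 - 7.5P = -776 + 9P gives P* = 159, Q* = 655.
With the rebate, buyers effectively pay Pb = Ps − 55, where Ps is the price sellers receive.
Demand in terms of Ps becomes Qd = 1847.5 − 7.5(Ps − 55) = 2260 - 7.5Ps. Setting this equal to supply: 2260 - 7.5Ps = -776 + 9Ps, so Ps = 184.
Buyers pay Pb = 184 − 55 = 129; Q' = -776 + 9·184 = 880.
ΔCS = ½(655 + 880)(159 − 129) = 23025; ΔPS = ½(655 + 880)(184 − 159) = 19187.5.
Government spending = 55 × 880 = 48400.
Net change = 23025 + 19187.5 − 48400 = -6187.5. The loss equals the DWL triangle ½·55·225.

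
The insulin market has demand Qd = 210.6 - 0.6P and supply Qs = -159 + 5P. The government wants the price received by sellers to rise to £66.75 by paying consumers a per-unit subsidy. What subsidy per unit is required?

At a seller price of 66.75, quantity supplied is -159 + 5·66.75 = 174.75.
Buyers absorb 174.75 only when they pay Pb with 210.6 − 0.6·Pb = 174.75, i.e. Pb = 59.75.
s = Ps − Pb = 66.75 − 59.75 = 7.

Required subsidy s = £7 per unit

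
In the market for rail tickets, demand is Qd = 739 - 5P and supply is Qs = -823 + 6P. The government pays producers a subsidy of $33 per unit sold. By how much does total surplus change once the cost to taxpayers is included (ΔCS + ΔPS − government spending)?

Net change in total surplus = -$1485

Pre-subsidy: 739 - 5P = -823 + 6P gives P* = 142, Q* = 29.
With the subsidy, sellers receive Ps = Pb + 33 for each unit, where Pb is the price buyers pay.
Supply in terms of Pb becomes Qs = -823 + 6(Pb + 33) = -625 + 6Pb. Setting this equal to demand: 739 - 5Pb = -625 + 6Pb, so Pb = 124.
Sellers receive Ps = 124 + 33 = 157; Q' = 739 − 5·124 = 119.
ΔCS = ½(29 + 119)(142 − 124) = 1332; ΔPS = ½(29 + 119)(157 − 142) = 1110.
Government spending = 33 × 119 = 3927.
Net change = 1332 + 1110 − 3927 = -1485. The loss equals the DWL triangle ½·33·90.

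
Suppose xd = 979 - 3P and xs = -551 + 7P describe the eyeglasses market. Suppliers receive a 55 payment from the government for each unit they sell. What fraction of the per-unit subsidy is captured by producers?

Pre-subsidy: 979 - 3P = -551 + 7P gives P* = 153, x* = 520.
With the subsidy, sellers receive Ps = Pb + 55 for each unit, where Pb is the price buyers pay.
Supply in terms of Pb becomes xs = -551 + 7(Pb + 55) = -166 + 7Pb. Setting this equal to demand: 979 - 3Pb = -166 + 7Pb, so Pb = 114.5.
Sellers receive Ps = 114.5 + 55 = 169.5; x' = 979 − 3·114.5 = 635.5.
Buyers' price falls by P* − Pb = 153 − 114.5 = 38.5; sellers' price rises by Ps − P* = 169.5 − 153 = 16.5.
So producers capture 16.5/55 = 0.3 of each unit of subsidy.

Producer share = 0.3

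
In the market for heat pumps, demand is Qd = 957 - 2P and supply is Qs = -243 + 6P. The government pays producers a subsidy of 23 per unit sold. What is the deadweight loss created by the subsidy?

Pre-subsidy: 957 - 2P = -243 + 6P gives P* = 150, Q* = 657.
With the subsidy, sellers receive Ps = Pb + 23 for each unit, where Pb is the price buyers pay.
Supply in terms of Pb becomes Qs = -243 + 6(Pb + 23) = -105 + 6Pb. Setting this equal to demand: 957 - 2Pb = -105 + 6Pb, so Pb = 132.75.
Sellers receive Ps = 132.75 + 23 = 155.75; Q' = 957 − 2·132.75 = 691.5.
The subsidy expands output by 691.5 − 657 = 34.5 past the efficient level; on those units the gap between marginal cost and willingness to pay runs from 0 up to 23.
DWL = ½ × 23 × 34.5 = 396.75.

Deadweight loss = 396.75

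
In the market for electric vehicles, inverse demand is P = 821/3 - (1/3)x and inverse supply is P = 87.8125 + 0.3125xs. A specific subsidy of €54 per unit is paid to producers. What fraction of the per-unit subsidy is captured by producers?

Pre-subsidy: 821/3 - (1/3)x = 87.8125 + 0.3125x gives x* = 8921/31 and P* = 5510/31.
With the subsidy, sellers receive Ps = Pb + 54 for each unit, where Pb is the price buyers pay.
On the curves, Pb = 821/3 - (1/3)x and Ps = 87.8125 + 0.3125x; the wedge Ps − Pb = 54 gives 87.8125 + 0.3125x − (821/3 - (1/3)x) = 54, so x' = 11513/31.
Then Pb = 821/3 − (1/3)·(11513/31) = 4646/31 and Ps = 87.8125 + 0.3125·(11513/31) = 6320/31.
Buyers' price falls by P* − Pb = 5510/31 − 4646/31 = 864/31; sellers' price rises by Ps − P* = 6320/31 − 5510/31 = 810/31.
So producers capture (810/31)/54 = 15/31 of each unit of subsidy.

Producer share = 15/31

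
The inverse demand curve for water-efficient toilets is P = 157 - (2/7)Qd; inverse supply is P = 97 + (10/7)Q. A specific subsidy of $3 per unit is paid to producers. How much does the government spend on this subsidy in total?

Government cost = $110.25

Pre-subsidy: 157 - (2/7)Q = 97 + (10/7)Q gives Q* = 35 and P* = 147.
With the subsidy, sellers receive Ps = Pb + 3 for each unit, where Pb is the price buyers pay.
On the curves, Pb = 157 - (2/7)Q and Ps = 97 + (10/7)Q; the wedge Ps − Pb = 3 gives 97 + (10/7)Q − (157 - (2/7)Q) = 3, so Q' = 36.75.
Then Pb = 157 − (2/7)·36.75 = 146.5 and Ps = 97 + (10/7)·36.75 = 149.5.
Government outlay = subsidy × quantity = 3 × 36.75 = 110.25.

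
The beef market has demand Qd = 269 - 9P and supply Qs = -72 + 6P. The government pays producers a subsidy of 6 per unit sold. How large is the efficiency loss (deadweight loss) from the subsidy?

Deadweight loss = 64.8

Pre-subsidy: 269 - 9P = -72 + 6P gives P* = 341/15, Q* = 64.4.
With the subsidy, sellers receive Ps = Pb + 6 for each unit, where Pb is the price buyers pay.
Supply in terms of Pb becomes Qs = -72 + 6(Pb + 6) = -36 + 6Pb. Setting this equal to demand: 269 - 9Pb = -36 + 6Pb, so Pb = 61/3.
Sellers receive Ps = 61/3 + 6 = 79/3; Q' = 269 − 9·(61/3) = 86.
The subsidy expands output by 86 − 64.4 = 21.6 past the efficient level; on those units the gap between marginal cost and willingness to pay runs from 0 up to 6.
DWL = ½ × 6 × 21.6 = 64.8.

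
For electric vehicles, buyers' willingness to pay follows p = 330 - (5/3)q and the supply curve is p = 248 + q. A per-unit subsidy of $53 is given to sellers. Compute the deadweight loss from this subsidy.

Pre-subsidy: 330 - (5/3)q = 248 + q gives q* = 30.75 and p* = 278.75.
With the subsidy, sellers receive ps = pb + 53 for each unit, where pb is the price buyers pay.
On the curves, pb = 330 - (5/3)q and ps = 248 + q; the wedge ps − pb = 53 gives 248 + q − (330 - (5/3)q) = 53, so q' = 50.625.
Then pb = 330 − (5/3)·50.625 = 245.625 and ps = 248 + 1·50.625 = 298.625.
The subsidy expands output by 50.625 − 30.75 = 19.875 past the efficient level; on those units the gap between marginal cost and willingness to pay runs from 0 up to 53.
DWL = ½ × 53 × 19.875 = 526.6875.

Deadweight loss = $526.6875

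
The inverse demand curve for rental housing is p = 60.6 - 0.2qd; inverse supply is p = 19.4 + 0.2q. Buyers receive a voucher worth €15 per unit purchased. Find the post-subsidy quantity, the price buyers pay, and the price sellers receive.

q' = 140.5; buyers pay €32.5; sellers receive €47.5

Pre-subsidy: 60.6 - 0.2q = 19.4 + 0.2q gives q* = 103 and p* = 40.
With the rebate, buyers effectively pay pb = ps − 15, where ps is the price sellers receive.
On the curves, pb = 60.6 - 0.2q and ps = 19.4 + 0.2q; the wedge ps − pb = 15 gives 19.4 + 0.2q − (60.6 - 0.2q) = 15, so q' = 140.5.
Then pb = 60.6 − 0.2·140.5 = 32.5 and ps = 19.4 + 0.2·140.5 = 47.5.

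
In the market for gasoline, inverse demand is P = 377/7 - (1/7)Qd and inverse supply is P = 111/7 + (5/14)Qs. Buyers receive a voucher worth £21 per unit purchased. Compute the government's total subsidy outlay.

Government cost = £2478

Pre-subsidy: 377/7 - (1/7)Q = 111/7 + (5/14)Q gives Q* = 76 and P* = 43.
With the rebate, buyers effectively pay Pb = Ps − 21, where Ps is the price sellers receive.
On the curves, Pb = 377/7 - (1/7)Q and Ps = 111/7 + (5/14)Q; the wedge Ps − Pb = 21 gives 111/7 + (5/14)Q − (377/7 - (1/7)Q) = 21, so Q' = 118.
Then Pb = 377/7 − (1/7)·118 = 37 and Ps = 111/7 + (5/14)·118 = 58.
Government outlay = subsidy × quantity = 21 × 118 = 2478.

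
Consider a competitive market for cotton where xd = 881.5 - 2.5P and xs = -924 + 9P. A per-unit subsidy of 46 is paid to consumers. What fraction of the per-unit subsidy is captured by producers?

Pre-subsidy: 881.5 - 2.5P = -924 + 9P gives P* = 157, x* = 489.
With the rebate, buyers effectively pay Pb = Ps − 46, where Ps is the price sellers receive.
Demand in terms of Ps becomes xd = 881.5 − 2.5(Ps − 46) = 996.5 - 2.5Ps. Setting this equal to supply: 996.5 - 2.5Ps = -924 + 9Ps, so Ps = 167.
Buyers pay Pb = 167 − 46 = 121; x' = -924 + 9·167 = 579.
Buyers' price falls by P* − Pb = 157 − 121 = 36; sellers' price rises by Ps − P* = 167 − 157 = 10.
So producers capture 10/46 = 5/23 of each unit of subsidy.

Producer share = 5/23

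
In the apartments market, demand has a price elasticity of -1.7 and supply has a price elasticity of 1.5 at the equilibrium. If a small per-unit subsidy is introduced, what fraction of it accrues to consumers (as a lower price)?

For a small subsidy around the equilibrium, the benefit split depends on the relative slopes, which at a point are proportional to the elasticities.
Buyer share = εs/(εs + |εd|) = 1.5/(1.5 + 1.7) = 0.46875; seller share = |εd|/(εs + |εd|) = 0.53125.

Consumer share = 0.46875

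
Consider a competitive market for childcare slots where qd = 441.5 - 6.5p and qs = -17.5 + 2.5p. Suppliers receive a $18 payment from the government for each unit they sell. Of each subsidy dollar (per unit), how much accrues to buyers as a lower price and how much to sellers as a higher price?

Pre-subsidy: 441.5 - 6.5p = -17.5 + 2.5p gives p* = 51, q* = 110.
With the subsidy, sellers receive ps = pb + 18 for each unit, where pb is the price buyers pay.
Supply in terms of pb becomes qs = -17.5 + 2.5(pb + 18) = 27.5 + 2.5pb. Setting this equal to demand: 441.5 - 6.5pb = 27.5 + 2.5pb, so pb = 46.
Sellers receive ps = 46 + 18 = 64; q' = 441.5 − 6.5·46 = 142.5.
Buyers' price falls by p* − pb = 51 − 46 = 5; sellers' price rises by ps − p* = 64 − 51 = 13.

Buyers gain $5 per unit; sellers gain $13 per unit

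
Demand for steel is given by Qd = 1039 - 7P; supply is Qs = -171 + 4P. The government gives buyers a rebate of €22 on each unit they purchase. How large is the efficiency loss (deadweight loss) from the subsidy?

Deadweight loss = €616

Pre-subsidy: 1039 - 7P = -171 + 4P gives P* = 110, Q* = 269.
With the rebate, buyers effectively pay Pb = Ps − 22, where Ps is the price sellers receive.
Demand in terms of Ps becomes Qd = 1039 − 7(Ps − 22) = 1193 - 7Ps. Setting this equal to supply: 1193 - 7Ps = -171 + 4Ps, so Ps = 124.
Buyers pay Pb = 124 − 22 = 102; Q' = -171 + 4·124 = 325.
The subsidy expands output by 325 − 269 = 56 past the efficient level; on those units the gap between marginal cost and willingness to pay runs from 0 up to 22.
DWL = ½ × 22 × 56 = 616.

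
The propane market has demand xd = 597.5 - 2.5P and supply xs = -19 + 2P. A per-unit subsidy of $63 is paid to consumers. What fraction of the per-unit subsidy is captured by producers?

Producer share = 5/9

Pre-subsidy: 597.5 - 2.5P = -19 + 2P gives P* = 137, x* = 255.
With the rebate, buyers effectively pay Pb = Ps − 63, where Ps is the price sellers receive.
Demand in terms of Ps becomes xd = 597.5 − 2.5(Ps − 63) = 755 - 2.5Ps. Setting this equal to supply: 755 - 2.5Ps = -19 + 2Ps, so Ps = 172.
Buyers pay Pb = 172 − 63 = 109; x' = -19 + 2·172 = 325.
Buyers' price falls by P* − Pb = 137 − 109 = 28; sellers' price rises by Ps − P* = 172 − 137 = 35.
So producers capture 35/63 = 5/9 of each unit of subsidy.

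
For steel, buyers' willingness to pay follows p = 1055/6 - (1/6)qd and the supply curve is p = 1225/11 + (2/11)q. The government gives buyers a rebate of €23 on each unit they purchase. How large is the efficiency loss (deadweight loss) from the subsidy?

Pre-subsidy: 1055/6 - (1/6)q = 1225/11 + (2/11)q gives q* = 185 and p* = 145.
With the rebate, buyers effectively pay pb = ps − 23, where ps is the price sellers receive.
On the curves, pb = 1055/6 - (1/6)q and ps = 1225/11 + (2/11)q; the wedge ps − pb = 23 gives 1225/11 + (2/11)q − (1055/6 - (1/6)q) = 23, so q' = 251.
Then pb = 1055/6 − (1/6)·251 = 134 and ps = 1225/11 + (2/11)·251 = 157.
The subsidy expands output by 251 − 185 = 66 past the efficient level; on those units the gap between marginal cost and willingness to pay runs from 0 up to 23.
DWL = ½ × 23 × 66 = 759.

Deadweight loss = €759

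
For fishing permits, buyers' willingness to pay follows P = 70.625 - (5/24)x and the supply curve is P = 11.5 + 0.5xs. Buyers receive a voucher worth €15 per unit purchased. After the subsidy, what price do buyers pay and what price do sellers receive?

Buyers pay 830/17; sellers receive 1085/17

Pre-subsidy: 70.625 - (5/24)x = 11.5 + 0.5x gives x* = 1419/17 and P* = 905/17.
With the rebate, buyers effectively pay Pb = Ps − 15, where Ps is the price sellers receive.
On the curves, Pb = 70.625 - (5/24)x and Ps = 11.5 + 0.5x; the wedge Ps − Pb = 15 gives 11.5 + 0.5x − (70.625 - (5/24)x) = 15, so x' = 1779/17.
Then Pb = 70.625 − (5/24)·(1779/17) = 830/17 and Ps = 11.5 + 0.5·(1779/17) = 1085/17.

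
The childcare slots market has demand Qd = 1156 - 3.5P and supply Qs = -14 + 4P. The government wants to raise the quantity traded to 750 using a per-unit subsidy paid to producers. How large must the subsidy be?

At Q = 750, invert demand for the buyer price: Pb = (1156 − 750)/3.5 = 116; invert supply for the seller price: Ps = (750 − (-14))/4 = 191.
The subsidy must fill the gap: s = Ps − Pb = 191 − 116 = 75.

Required subsidy s = 75 per unit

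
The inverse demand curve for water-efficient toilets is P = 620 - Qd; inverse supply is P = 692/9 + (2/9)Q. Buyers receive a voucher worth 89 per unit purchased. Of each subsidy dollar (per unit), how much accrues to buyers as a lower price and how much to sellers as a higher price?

Pre-subsidy: 620 - Q = 692/9 + (2/9)Q gives Q* = 4888/11 and P* = 1932/11.
With the rebate, buyers effectively pay Pb = Ps − 89, where Ps is the price sellers receive.
On the curves, Pb = 620 - Q and Ps = 692/9 + (2/9)Q; the wedge Ps − Pb = 89 gives 692/9 + (2/9)Q − (620 - Q) = 89, so Q' = 5689/11.
Then Pb = 620 − 1·(5689/11) = 1131/11 and Ps = 692/9 + (2/9)·(5689/11) = 2110/11.
Buyers' price falls by P* − Pb = 1932/11 − 1131/11 = 801/11; sellers' price rises by Ps − P* = 2110/11 − 1932/11 = 178/11.

Buyers gain 801/11 per unit; sellers gain 178/11 per unit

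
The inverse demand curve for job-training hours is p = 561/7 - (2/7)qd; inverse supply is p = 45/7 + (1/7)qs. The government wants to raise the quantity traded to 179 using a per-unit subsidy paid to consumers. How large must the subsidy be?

Required subsidy s = 3 per unit

At q = 179, from the demand curve buyers pay pb = 561/7 − (2/7)·179 = 29; from the supply curve sellers need ps = 45/7 + (1/7)·179 = 32.
The subsidy must fill the gap: s = ps − pb = 32 − 29 = 3.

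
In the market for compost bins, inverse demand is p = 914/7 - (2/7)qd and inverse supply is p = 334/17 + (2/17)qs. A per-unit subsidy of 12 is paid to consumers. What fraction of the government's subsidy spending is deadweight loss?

Pre-subsidy: 914/7 - (2/7)q = 334/17 + (2/17)q gives q* = 275 and p* = 52.
With the rebate, buyers effectively pay pb = ps − 12, where ps is the price sellers receive.
On the curves, pb = 914/7 - (2/7)q and ps = 334/17 + (2/17)q; the wedge ps − pb = 12 gives 334/17 + (2/17)q − (914/7 - (2/7)q) = 12, so q' = 304.75.
Then pb = 914/7 − (2/7)·304.75 = 43.5 and ps = 334/17 + (2/17)·304.75 = 55.5.
ΔCS = ½(275 + 304.75)(52 − 43.5) = 2463.9375; ΔPS = ½(275 + 304.75)(55.5 − 52) = 1014.5625.
Government spending = 12 × 304.75 = 3657.
DWL = ½ × 12 × (304.75 − 275) = 178.5; fraction = 178.5 / 3657 = 119/2438.

DWL / government spending = 119/2438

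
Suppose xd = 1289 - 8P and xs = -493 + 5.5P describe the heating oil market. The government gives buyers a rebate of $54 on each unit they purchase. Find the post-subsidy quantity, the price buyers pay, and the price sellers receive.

x' = 409; buyers pay $110; sellers receive $164

Pre-subsidy: 1289 - 8P = -493 + 5.5P gives P* = 132, x* = 233.
With the rebate, buyers effectively pay Pb = Ps − 54, where Ps is the price sellers receive.
Demand in terms of Ps becomes xd = 1289 − 8(Ps − 54) = 1721 - 8Ps. Setting this equal to supply: 1721 - 8Ps = -493 + 5.5Ps, so Ps = 164.
Buyers pay Pb = 164 − 54 = 110; x' = -493 + 5.5·164 = 409.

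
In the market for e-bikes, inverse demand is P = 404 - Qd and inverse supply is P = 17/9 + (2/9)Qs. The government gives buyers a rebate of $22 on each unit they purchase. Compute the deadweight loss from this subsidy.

Deadweight loss = $198

Pre-subsidy: 404 - Q = 17/9 + (2/9)Q gives Q* = 329 and P* = 75.
With the rebate, buyers effectively pay Pb = Ps − 22, where Ps is the price sellers receive.
On the curves, Pb = 404 - Q and Ps = 17/9 + (2/9)Q; the wedge Ps − Pb = 22 gives 17/9 + (2/9)Q − (404 - Q) = 22, so Q' = 347.
Then Pb = 404 − 1·347 = 57 and Ps = 17/9 + (2/9)·347 = 79.
The subsidy expands output by 347 − 329 = 18 past the efficient level; on those units the gap between marginal cost and willingness to pay runs from 0 up to 22.
DWL = ½ × 22 × 18 = 198.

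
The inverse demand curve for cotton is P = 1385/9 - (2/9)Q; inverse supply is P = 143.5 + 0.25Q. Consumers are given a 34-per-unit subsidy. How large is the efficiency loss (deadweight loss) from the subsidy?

Pre-subsidy: 1385/9 - (2/9)Q = 143.5 + 0.25Q gives Q* = 22 and P* = 149.
With the rebate, buyers effectively pay Pb = Ps − 34, where Ps is the price sellers receive.
On the curves, Pb = 1385/9 - (2/9)Q and Ps = 143.5 + 0.25Q; the wedge Ps − Pb = 34 gives 143.5 + 0.25Q − (1385/9 - (2/9)Q) = 34, so Q' = 94.
Then Pb = 1385/9 − (2/9)·94 = 133 and Ps = 143.5 + 0.25·94 = 167.
The subsidy expands output by 94 − 22 = 72 past the efficient level; on those units the gap between marginal cost and willingness to pay runs from 0 up to 34.
DWL = ½ × 34 × 72 = 1224.

Deadweight loss = 1224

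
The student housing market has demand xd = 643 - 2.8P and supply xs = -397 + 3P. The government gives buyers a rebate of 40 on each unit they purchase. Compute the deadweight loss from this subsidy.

Deadweight loss = 33600/29

Pre-subsidy: 643 - 2.8P = -397 + 3P gives P* = 5200/29, x* = 4087/29.
With the rebate, buyers effectively pay Pb = Ps − 40, where Ps is the price sellers receive.
Demand in terms of Ps becomes xd = 643 − 2.8(Ps − 40) = 755 - 2.8Ps. Setting this equal to supply: 755 - 2.8Ps = -397 + 3Ps, so Ps = 5760/29.
Buyers pay Pb = 5760/29 − 40 = 4600/29; x' = -397 + 3·(5760/29) = 5767/29.
The subsidy expands output by 5767/29 − 4087/29 = 1680/29 past the efficient level; on those units the gap between marginal cost and willingness to pay runs from 0 up to 40.
DWL = ½ × 40 × 1680/29 = 33600/29.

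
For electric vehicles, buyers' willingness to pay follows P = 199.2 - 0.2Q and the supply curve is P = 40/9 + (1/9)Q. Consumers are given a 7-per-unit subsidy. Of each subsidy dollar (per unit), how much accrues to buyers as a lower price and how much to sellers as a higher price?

Pre-subsidy: 199.2 - 0.2Q = 40/9 + (1/9)Q gives Q* = 626 and P* = 74.
With the rebate, buyers effectively pay Pb = Ps − 7, where Ps is the price sellers receive.
On the curves, Pb = 199.2 - 0.2Q and Ps = 40/9 + (1/9)Q; the wedge Ps − Pb = 7 gives 40/9 + (1/9)Q − (199.2 - 0.2Q) = 7, so Q' = 648.5.
Then Pb = 199.2 − 0.2·648.5 = 69.5 and Ps = 40/9 + (1/9)·648.5 = 76.5.
Buyers' price falls by P* − Pb = 74 − 69.5 = 4.5; sellers' price rises by Ps − P* = 76.5 − 74 = 2.5.

Buyers gain 4.5 per unit; sellers gain 2.5 per unit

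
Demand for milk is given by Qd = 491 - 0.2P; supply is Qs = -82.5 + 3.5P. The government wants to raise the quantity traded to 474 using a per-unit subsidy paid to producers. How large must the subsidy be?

At Q = 474, invert demand for the buyer price: Pb = (491 − 474)/0.2 = 85; invert supply for the seller price: Ps = (474 − (-82.5))/3.5 = 159.
The subsidy must fill the gap: s = Ps − Pb = 159 − 85 = 74.

Required subsidy s = 74 per unit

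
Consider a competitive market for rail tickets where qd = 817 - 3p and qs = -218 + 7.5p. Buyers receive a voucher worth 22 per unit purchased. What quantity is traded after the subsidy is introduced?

Pre-subsidy: 817 - 3p = -218 + 7.5p gives p* = 690/7, q* = 3649/7.
With the rebate, buyers effectively pay pb = ps − 22, where ps is the price sellers receive.
Demand in terms of ps becomes qd = 817 − 3(ps − 22) = 883 - 3ps. Setting this equal to supply: 883 - 3ps = -218 + 7.5ps, so ps = 734/7.
Buyers pay pb = 734/7 − 22 = 580/7; q' = -218 + 7.5·(734/7) = 3979/7.

q' = 3979/7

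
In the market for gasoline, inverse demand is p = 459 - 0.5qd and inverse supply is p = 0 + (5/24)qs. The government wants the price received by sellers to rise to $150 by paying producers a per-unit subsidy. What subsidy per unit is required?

At a seller price of 150, quantity supplied is 0 + 4.8·150 = 720.
Buyers absorb 720 only when they pay pb = 459 − 0.5·720 = 99.
s = ps − pb = 150 − 99 = 51.

Required subsidy s = $51 per unit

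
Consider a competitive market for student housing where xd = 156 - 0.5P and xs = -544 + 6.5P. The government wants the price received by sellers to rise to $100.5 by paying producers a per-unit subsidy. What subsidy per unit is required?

Required subsidy s = $7 per unit

At a seller price of 100.5, quantity supplied is -544 + 6.5·100.5 = 109.25.
Buyers absorb 109.25 only when they pay Pb with 156 − 0.5·Pb = 109.25, i.e. Pb = 93.5.
s = Ps − Pb = 100.5 − 93.5 = 7.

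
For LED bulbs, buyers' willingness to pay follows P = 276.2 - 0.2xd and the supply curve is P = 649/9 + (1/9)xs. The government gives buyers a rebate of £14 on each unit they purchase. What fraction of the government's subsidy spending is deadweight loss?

DWL / government spending = 45/1402

Pre-subsidy: 276.2 - 0.2x = 649/9 + (1/9)x gives x* = 656 and P* = 145.
With the rebate, buyers effectively pay Pb = Ps − 14, where Ps is the price sellers receive.
On the curves, Pb = 276.2 - 0.2x and Ps = 649/9 + (1/9)x; the wedge Ps − Pb = 14 gives 649/9 + (1/9)x − (276.2 - 0.2x) = 14, so x' = 701.
Then Pb = 276.2 − 0.2·701 = 136 and Ps = 649/9 + (1/9)·701 = 150.
ΔCS = ½(656 + 701)(145 − 136) = 6106.5; ΔPS = ½(656 + 701)(150 − 145) = 3392.5.
Government spending = 14 × 701 = 9814.
DWL = ½ × 14 × (701 − 656) = 315; fraction = 315 / 9814 = 45/1402.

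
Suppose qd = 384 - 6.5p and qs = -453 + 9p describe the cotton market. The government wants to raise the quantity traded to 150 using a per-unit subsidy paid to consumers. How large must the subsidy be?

At q = 150, invert demand for the buyer price: pb = (384 − 150)/6.5 = 36; invert supply for the seller price: ps = (150 − (-453))/9 = 67.
The subsidy must fill the gap: s = ps − pb = 67 − 36 = 31.

Required subsidy s = 31 per unit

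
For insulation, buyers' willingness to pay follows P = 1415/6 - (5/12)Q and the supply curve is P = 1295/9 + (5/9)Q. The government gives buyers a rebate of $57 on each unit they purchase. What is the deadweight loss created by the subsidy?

Deadweight loss = 58482/35

Pre-subsidy: 1415/6 - (5/12)Q = 1295/9 + (5/9)Q gives Q* = 662/7 and P* = 1375/7.
With the rebate, buyers effectively pay Pb = Ps − 57, where Ps is the price sellers receive.
On the curves, Pb = 1415/6 - (5/12)Q and Ps = 1295/9 + (5/9)Q; the wedge Ps − Pb = 57 gives 1295/9 + (5/9)Q − (1415/6 - (5/12)Q) = 57, so Q' = 153.2.
Then Pb = 1415/6 − (5/12)·153.2 = 172 and Ps = 1295/9 + (5/9)·153.2 = 229.
The subsidy expands output by 153.2 − 662/7 = 2052/35 past the efficient level; on those units the gap between marginal cost and willingness to pay runs from 0 up to 57.
DWL = ½ × 57 × 2052/35 = 58482/35.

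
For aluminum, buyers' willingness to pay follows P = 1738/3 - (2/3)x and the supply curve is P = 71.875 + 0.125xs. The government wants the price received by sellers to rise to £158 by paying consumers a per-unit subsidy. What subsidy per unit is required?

At a seller price of 158, quantity supplied is -575 + 8·158 = 689.
Buyers absorb 689 only when they pay Pb = 1738/3 − (2/3)·689 = 120.
s = Ps − Pb = 158 − 120 = 38.

Required subsidy s = £38 per unit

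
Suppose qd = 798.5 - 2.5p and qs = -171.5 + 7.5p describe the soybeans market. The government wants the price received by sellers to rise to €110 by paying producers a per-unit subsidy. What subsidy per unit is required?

Required subsidy s = €52 per unit

At a seller price of 110, quantity supplied is -171.5 + 7.5·110 = 653.5.
Buyers absorb 653.5 only when they pay pb with 798.5 − 2.5·pb = 653.5, i.e. pb = 58.
s = ps − pb = 110 − 58 = 52.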